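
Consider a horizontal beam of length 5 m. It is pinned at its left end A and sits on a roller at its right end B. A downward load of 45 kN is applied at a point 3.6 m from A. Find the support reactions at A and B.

Taking moments about A: B_y·5 − 45·3.6 = 0 → B_y = 162/5 = 32.40 kN.
ΣF_y = 0: A_y + 32.4 − 45 = 0 → A_y = 12.60 kN.
ΣF_x = 0: no horizontal applied forces, so A_x = 0.

A_x = 0, A_y = 12.60 kN, B_y = 32.40 kN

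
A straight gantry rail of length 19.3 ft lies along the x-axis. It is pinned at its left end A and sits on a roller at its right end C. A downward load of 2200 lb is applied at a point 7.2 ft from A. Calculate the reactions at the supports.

ΣM about A: C_y·19.3 − 2200·7.2 = 0 → C_y = 15840/19.3 = 820.725 ≈ 820.7 lb.
ΣF_y = 0: A_y + 820.725 − 2200 = 0 → A_y = 1379 lb.
ΣF_x = 0: no horizontal applied forces, so A_x = 0.

A_x = 0, A_y = 1379 lb, C_y = 820.7 lb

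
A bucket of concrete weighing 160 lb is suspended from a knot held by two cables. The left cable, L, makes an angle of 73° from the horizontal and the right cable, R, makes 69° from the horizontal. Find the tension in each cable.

ΣF_x = 0: −T_L·cos73° + T_R·cos69° = 0 → T_R = 0.815842·T_L.
ΣF_y = 0: T_L·sin73° + T_R·sin69° = 160.
Substitute: T_L·(0.956305 + 0.815842·0.93358) = 160 → T_L = 93.1338 ≈ 93.13 lb.
Then T_R = 0.815842 × 93.1338 = 75.98 lb.

T_L = 93.13 lb, T_R = 75.98 lb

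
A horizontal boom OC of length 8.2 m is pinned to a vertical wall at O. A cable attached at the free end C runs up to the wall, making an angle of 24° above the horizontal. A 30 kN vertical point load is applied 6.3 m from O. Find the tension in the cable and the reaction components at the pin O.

ΣM about O: T·sin24°·8.2 − 30·6.3 = 0 → T = 189/(8.2·0.406737) = 56.6675 ≈ 56.67 kN.
ΣF_x = 0: O_x − T·cos24° = 0 → O_x = 56.6675 × 0.913545 = 51.77 kN.
ΣF_y = 0: O_y + T·sin24° − 30 = 0 → O_y = 30 − 56.6675 × 0.406737 = 6.951 kN.

T = 56.67 kN, O_x = 51.77 kN, O_y = 6.951 kN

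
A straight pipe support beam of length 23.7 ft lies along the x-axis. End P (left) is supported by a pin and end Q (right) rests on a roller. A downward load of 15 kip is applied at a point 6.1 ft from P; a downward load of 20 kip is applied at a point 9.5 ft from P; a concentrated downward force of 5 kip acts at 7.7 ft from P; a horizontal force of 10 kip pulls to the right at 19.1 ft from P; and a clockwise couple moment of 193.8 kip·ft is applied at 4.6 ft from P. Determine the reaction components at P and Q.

ΣM about P: Q_y·23.7 − 15·6.1 − 20·9.5 − 5·7.7 − 193.8 = 0 → Q_y = 513.8/23.7 = 21.6793 ≈ 21.68 kip.
ΣF_y = 0: P_y + 21.6793 − 15 − 20 − 5 = 0 → P_y = 18.32 kip.
ΣF_x = 0: P_x + 10 = 0 → P_x = -10.00 kip.

P_x = -10.00 kip, P_y = 18.32 kip, Q_y = 21.68 kip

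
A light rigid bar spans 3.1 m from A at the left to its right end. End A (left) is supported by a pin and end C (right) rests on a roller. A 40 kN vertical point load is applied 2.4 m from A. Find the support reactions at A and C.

Taking moments about A: C_y·3.1 − 40·2.4 = 0 → C_y = 96/3.1 = 30.9677 ≈ 30.97 kN.
ΣF_y = 0: A_y + 30.9677 − 40 = 0 → A_y = 9.032 kN.
ΣF_x = 0: no horizontal applied forces, so A_x = 0.

A_x = 0, A_y = 9.032 kN, C_y = 30.97 kN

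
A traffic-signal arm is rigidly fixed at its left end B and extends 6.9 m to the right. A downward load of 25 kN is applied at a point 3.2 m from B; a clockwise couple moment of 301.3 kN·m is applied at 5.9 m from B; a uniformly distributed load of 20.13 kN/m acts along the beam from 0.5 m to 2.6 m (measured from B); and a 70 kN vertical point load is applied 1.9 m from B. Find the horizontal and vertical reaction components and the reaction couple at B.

Resultant of the distributed load: 20.13 × 2.1 = 42.273 kN at 1.55 m from B.
ΣF_x = 0: B_x = 0.
ΣF_y = 0: B_y − 25 − 20.13·2.1 − 70 = 0 → B_y = 137.3 kN.
ΣM about B: M_B − 25·3.2 − 301.3 − (20.13·2.1)·1.55 − 70·1.9 = 0 → M_B = 579.8 kN·m.

B_x = 0, B_y = 137.3 kN, M_B = 579.8 kN·m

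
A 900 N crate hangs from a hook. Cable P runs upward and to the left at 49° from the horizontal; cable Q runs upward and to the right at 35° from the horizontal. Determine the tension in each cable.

T_P = 741.3 N, T_Q = 593.7 N

ΣF_x = 0: −T_P·cos49° + T_Q·cos35° = 0 → T_Q = 0.8009·T_P.
ΣF_y = 0: T_P·sin49° + T_Q·sin35° = 900.
Substitute: T_P·(0.75471 + 0.8009·0.573576) = 900 → T_P = 741.298 ≈ 741.3 N.
Then T_Q = 0.8009 × 741.298 = 593.7 N.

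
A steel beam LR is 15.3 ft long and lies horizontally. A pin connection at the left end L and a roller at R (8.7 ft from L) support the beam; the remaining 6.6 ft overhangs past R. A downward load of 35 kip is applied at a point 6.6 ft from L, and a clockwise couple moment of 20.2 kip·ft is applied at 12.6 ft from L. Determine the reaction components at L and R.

L_x = 0, L_y = 6.126 kip, R_y = 28.87 kip

Moments about L: R_y·8.7 − 35·6.6 − 20.2 = 0 → R_y = 251.2/8.7 = 28.8736 ≈ 28.87 kip.
ΣF_y = 0: L_y + 28.8736 − 35 = 0 → L_y = 6.126 kip.
ΣF_x = 0: no horizontal applied forces, so L_x = 0.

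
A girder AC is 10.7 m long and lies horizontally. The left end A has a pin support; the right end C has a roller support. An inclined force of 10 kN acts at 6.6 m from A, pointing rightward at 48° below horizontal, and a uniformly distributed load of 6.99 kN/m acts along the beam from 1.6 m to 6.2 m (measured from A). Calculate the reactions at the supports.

A_x = -6.691 kN, A_y = 23.28 kN, C_y = 16.30 kN

Resultant of the distributed load: 6.99 × 4.6 = 32.154 kN at 3.9 m from A.
Taking moments about A: C_y·10.7 − 10·sin48°·6.6 − (6.99·4.6)·3.9 = 0 → C_y = 174.448/10.7 = 16.3036 ≈ 16.30 kN.
ΣF_y = 0: A_y + 16.3036 − 10·sin48° − 6.99·4.6 = 0 → A_y = 23.28 kN.
ΣF_x = 0: A_x + 10·cos48° = 0 → A_x = -6.691 kN.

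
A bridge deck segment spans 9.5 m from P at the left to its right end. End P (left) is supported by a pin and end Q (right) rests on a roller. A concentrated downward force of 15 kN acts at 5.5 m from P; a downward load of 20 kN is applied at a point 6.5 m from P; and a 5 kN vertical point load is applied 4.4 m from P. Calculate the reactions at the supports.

P_x = 0, P_y = 15.32 kN, Q_y = 24.68 kN

Moments about P: Q_y·9.5 − 15·5.5 − 20·6.5 − 5·4.4 = 0 → Q_y = 234.5/9.5 = 24.6842 ≈ 24.68 kN.
ΣF_y = 0: P_y + 24.6842 − 15 − 20 − 5 = 0 → P_y = 15.32 kN.
ΣF_x = 0: no horizontal applied forces, so P_x = 0.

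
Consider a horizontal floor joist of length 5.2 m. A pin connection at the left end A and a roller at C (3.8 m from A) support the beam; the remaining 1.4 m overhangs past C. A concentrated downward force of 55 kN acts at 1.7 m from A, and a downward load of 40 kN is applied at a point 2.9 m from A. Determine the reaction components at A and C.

Moments about A: C_y·3.8 − 55·1.7 − 40·2.9 = 0 → C_y = 209.5/3.8 = 55.1316 ≈ 55.13 kN.
ΣF_y = 0: A_y + 55.1316 − 55 − 40 = 0 → A_y = 39.87 kN.
ΣF_x = 0: no horizontal applied forces, so A_x = 0.

A_x = 0, A_y = 39.87 kN, C_y = 55.13 kN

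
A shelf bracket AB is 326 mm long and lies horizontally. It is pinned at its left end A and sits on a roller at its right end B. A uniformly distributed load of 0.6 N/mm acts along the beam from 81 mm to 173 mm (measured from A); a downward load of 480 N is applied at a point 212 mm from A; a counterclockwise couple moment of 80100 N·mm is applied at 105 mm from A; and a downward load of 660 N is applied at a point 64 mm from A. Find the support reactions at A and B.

A_x = 0, A_y = 977.7 N, B_y = 217.5 N

Resultant of the distributed load: 0.6 × 92 = 55.2 N at 127 mm from A.
ΣM about A: B_y·326 − (0.6·92)·127 − 480·212 + 80100 − 660·64 = 0 → B_y = 70910.4/326 = 217.517 ≈ 217.5 N.
ΣF_y = 0: A_y + 217.517 − 0.6·92 − 480 − 660 = 0 → A_y = 977.7 N.
ΣF_x = 0: no horizontal applied forces, so A_x = 0.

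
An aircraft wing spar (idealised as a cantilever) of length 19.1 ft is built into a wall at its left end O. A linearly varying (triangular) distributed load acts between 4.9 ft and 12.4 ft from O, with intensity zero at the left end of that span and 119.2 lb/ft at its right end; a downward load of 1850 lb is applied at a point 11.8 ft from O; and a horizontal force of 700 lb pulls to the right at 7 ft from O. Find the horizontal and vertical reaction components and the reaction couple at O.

Resultant of the triangular load: ½ × 119.2 × 7.5 = 447 lb, acting at 9.9 ft from O (one-third of the span from the peak).
ΣF_x = 0: O_x + 700 = 0 → O_x = -700.0 lb.
ΣF_y = 0: O_y − ½·119.2·7.5 − 1850 = 0 → O_y = 2297 lb.
ΣM about O: M_O − (½·119.2·7.5)·9.9 − 1850·11.8 = 0 → M_O = 26260 lb·ft.

O_x = -700.0 lb, O_y = 2297 lb, M_O = 26260 lb·ft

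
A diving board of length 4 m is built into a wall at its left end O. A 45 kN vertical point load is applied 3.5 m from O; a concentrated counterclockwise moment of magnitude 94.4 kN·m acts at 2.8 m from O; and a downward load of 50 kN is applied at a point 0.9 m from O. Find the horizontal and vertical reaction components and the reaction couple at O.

O_x = 0, O_y = 95.00 kN, M_O = 108.1 kN·m

ΣF_x = 0: O_x = 0.
ΣF_y = 0: O_y − 45 − 50 = 0 → O_y = 95.00 kN.
ΣM about O: M_O − 45·3.5 + 94.4 − 50·0.9 = 0 → M_O = 108.1 kN·m.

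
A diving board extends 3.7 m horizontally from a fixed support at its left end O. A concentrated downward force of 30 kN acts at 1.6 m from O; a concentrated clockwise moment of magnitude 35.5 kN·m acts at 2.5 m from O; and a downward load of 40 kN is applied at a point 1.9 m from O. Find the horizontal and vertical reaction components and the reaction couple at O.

O_x = 0, O_y = 70.00 kN, M_O = 159.5 kN·m

ΣF_x = 0: O_x = 0.
ΣF_y = 0: O_y − 30 − 40 = 0 → O_y = 70.00 kN.
ΣM about O: M_O − 30·1.6 − 35.5 − 40·1.9 = 0 → M_O = 159.5 kN·m.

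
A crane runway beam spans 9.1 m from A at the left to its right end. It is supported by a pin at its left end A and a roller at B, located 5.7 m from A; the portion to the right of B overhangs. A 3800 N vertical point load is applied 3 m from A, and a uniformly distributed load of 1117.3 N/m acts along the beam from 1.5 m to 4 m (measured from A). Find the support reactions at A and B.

Resultant of the distributed load: 1117.3 × 2.5 = 2793.25 N at 2.75 m from A.
Moments about A: B_y·5.7 − 3800·3 − (1117.3·2.5)·2.75 = 0 → B_y = 19081.4375/5.7 = 3347.62 ≈ 3348 N.
ΣF_y = 0: A_y + 3347.62 − 3800 − 1117.3·2.5 = 0 → A_y = 3246 N.
ΣF_x = 0: no horizontal applied forces, so A_x = 0.

A_x = 0, A_y = 3246 N, B_y = 3348 N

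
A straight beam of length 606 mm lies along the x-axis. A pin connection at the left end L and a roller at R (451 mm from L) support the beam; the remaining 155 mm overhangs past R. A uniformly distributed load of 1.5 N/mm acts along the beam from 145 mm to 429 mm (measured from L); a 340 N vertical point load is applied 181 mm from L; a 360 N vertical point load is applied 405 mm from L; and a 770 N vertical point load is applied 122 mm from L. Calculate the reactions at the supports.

L_x = 0, L_y = 956.9 N, R_y = 939.1 N

Resultant of the distributed load: 1.5 × 284 = 426 N at 287 mm from L.
Taking moments about L: R_y·451 − (1.5·284)·287 − 340·181 − 360·405 − 770·122 = 0 → R_y = 423542/451 = 939.118 ≈ 939.1 N.
ΣF_y = 0: L_y + 939.118 − 1.5·284 − 340 − 360 − 770 = 0 → L_y = 956.9 N.
ΣF_x = 0: no horizontal applied forces, so L_x = 0.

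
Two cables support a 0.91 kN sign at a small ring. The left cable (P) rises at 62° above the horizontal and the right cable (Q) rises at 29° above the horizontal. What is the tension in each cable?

ΣF_x = 0: −T_P·cos62° + T_Q·cos29° = 0 → T_Q = 0.536772·T_P.
ΣF_y = 0: T_P·sin62° + T_Q·sin29° = 0.91.
Substitute: T_P·(0.882948 + 0.536772·0.48481) = 0.91 → T_P = 0.796025 ≈ 0.7960 kN.
Then T_Q = 0.536772 × 0.796025 = 0.4273 kN.

T_P = 0.7960 kN, T_Q = 0.4273 kN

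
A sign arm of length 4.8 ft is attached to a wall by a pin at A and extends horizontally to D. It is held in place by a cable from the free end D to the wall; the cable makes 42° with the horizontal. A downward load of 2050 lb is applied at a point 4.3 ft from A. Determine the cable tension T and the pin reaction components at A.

ΣM about A: T·sin42°·4.8 − 2050·4.3 = 0 → T = 8815/(4.8·0.669131) = 2744.54 ≈ 2745 lb.
ΣF_x = 0: A_x − T·cos42° = 0 → A_x = 2744.54 × 0.743145 = 2040 lb.
ΣF_y = 0: A_y + T·sin42° − 2050 = 0 → A_y = 2050 − 2744.54 × 0.669131 = 213.5 lb.

T = 2745 lb, A_x = 2040 lb, A_y = 213.5 lb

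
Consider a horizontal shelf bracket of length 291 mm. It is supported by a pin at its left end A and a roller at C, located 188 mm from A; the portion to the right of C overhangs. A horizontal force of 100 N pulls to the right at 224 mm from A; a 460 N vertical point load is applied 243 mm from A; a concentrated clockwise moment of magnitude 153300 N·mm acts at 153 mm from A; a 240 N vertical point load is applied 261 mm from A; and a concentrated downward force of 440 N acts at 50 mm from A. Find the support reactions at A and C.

A_x = -100.0 N, A_y = -720.2 N, C_y = 1860 N

ΣM about A: C_y·188 − 460·243 − 153300 − 240·261 − 440·50 = 0 → C_y = 349720/188 = 1860.21 ≈ 1860 N.
ΣF_y = 0: A_y + 1860.21 − 460 − 240 − 440 = 0 → A_y = -720.2 N.
ΣF_x = 0: A_x + 100 = 0 → A_x = -100.0 N.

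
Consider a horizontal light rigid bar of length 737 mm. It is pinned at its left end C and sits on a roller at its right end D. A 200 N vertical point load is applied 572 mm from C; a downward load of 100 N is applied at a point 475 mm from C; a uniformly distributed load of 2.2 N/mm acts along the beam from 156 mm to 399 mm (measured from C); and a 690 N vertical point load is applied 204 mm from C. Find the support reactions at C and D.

Resultant of the distributed load: 2.2 × 243 = 534.6 N at 277.5 mm from C.
Moments about C: D_y·737 − 200·572 − 100·475 − (2.2·243)·277.5 − 690·204 = 0 → D_y = 451011.5/737 = 611.956 ≈ 612.0 N.
ΣF_y = 0: C_y + 611.956 − 200 − 100 − 2.2·243 − 690 = 0 → C_y = 912.6 N.
ΣF_x = 0: no horizontal applied forces, so C_x = 0.

C_x = 0, C_y = 912.6 N, D_y = 612.0 N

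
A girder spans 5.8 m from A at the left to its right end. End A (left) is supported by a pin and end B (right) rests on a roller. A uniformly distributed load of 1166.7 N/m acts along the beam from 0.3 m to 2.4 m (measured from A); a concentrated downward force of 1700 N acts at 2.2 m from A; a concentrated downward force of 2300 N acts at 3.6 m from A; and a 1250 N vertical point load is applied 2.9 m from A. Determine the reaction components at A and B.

A_x = 0, A_y = 4432 N, B_y = 3268 N

Resultant of the distributed load: 1166.7 × 2.1 = 2450.07 N at 1.35 m from A.
ΣM about A: B_y·5.8 − (1166.7·2.1)·1.35 − 1700·2.2 − 2300·3.6 − 1250·2.9 = 0 → B_y = 18952.5945/5.8 = 3267.69 ≈ 3268 N.
ΣF_y = 0: A_y + 3267.69 − 1166.7·2.1 − 1700 − 2300 − 1250 = 0 → A_y = 4432 N.
ΣF_x = 0: no horizontal applied forces, so A_x = 0.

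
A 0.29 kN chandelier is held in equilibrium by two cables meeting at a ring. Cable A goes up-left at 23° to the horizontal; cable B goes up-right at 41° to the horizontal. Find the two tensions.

T_A = 0.2435 kN, T_B = 0.2970 kN

ΣF_x = 0: −T_A·cos23° + T_B·cos41° = 0 → T_B = 1.21968·T_A.
ΣF_y = 0: T_A·sin23° + T_B·sin41° = 0.29.
Substitute: T_A·(0.390731 + 1.21968·0.656059) = 0.29 → T_A = 0.243511 ≈ 0.2435 kN.
Then T_B = 1.21968 × 0.243511 = 0.2970 kN.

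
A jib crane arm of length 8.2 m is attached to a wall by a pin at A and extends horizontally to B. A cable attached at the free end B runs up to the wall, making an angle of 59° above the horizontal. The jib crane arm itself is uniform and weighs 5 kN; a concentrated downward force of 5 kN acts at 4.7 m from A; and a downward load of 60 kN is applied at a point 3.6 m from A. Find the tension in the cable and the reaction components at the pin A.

T = 36.99 kN, A_x = 19.05 kN, A_y = 38.29 kN

ΣM about A: T·sin59°·8.2 − 5·4.1 − 5·4.7 − 60·3.6 = 0 → T = 260/(8.2·0.857167) = 36.9908 ≈ 36.99 kN.
ΣF_x = 0: A_x − T·cos59° = 0 → A_x = 36.9908 × 0.515038 = 19.05 kN.
ΣF_y = 0: A_y + T·sin59° − 5 − 5 − 60 = 0 → A_y = 70 − 36.9908 × 0.857167 = 38.29 kN.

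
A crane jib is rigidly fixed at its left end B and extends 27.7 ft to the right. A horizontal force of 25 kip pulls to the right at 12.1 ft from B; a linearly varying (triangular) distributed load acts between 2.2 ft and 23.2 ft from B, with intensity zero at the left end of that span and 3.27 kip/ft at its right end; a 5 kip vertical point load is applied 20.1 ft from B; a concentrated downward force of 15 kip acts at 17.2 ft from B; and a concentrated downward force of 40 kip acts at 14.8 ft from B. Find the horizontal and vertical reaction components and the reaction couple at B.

B_x = -25.00 kip, B_y = 94.34 kip, M_B = 1507 kip·ft

Resultant of the triangular load: ½ × 3.27 × 21 = 34.335 kip, acting at 16.2 ft from B (one-third of the span from the peak).
ΣF_x = 0: B_x + 25 = 0 → B_x = -25.00 kip.
ΣF_y = 0: B_y − ½·3.27·21 − 5 − 15 − 40 = 0 → B_y = 94.34 kip.
ΣM about B: M_B − (½·3.27·21)·16.2 − 5·20.1 − 15·17.2 − 40·14.8 = 0 → M_B = 1507 kip·ft.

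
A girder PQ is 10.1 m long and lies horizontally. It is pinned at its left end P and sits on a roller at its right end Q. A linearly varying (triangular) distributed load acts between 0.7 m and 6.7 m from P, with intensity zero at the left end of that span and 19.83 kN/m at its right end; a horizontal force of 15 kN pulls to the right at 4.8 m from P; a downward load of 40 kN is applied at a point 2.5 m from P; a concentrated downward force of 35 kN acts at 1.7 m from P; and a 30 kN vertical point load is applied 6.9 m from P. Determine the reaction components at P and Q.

Resultant of the triangular load: ½ × 19.83 × 6 = 59.49 kN, acting at 4.7 m from P (one-third of the span from the peak).
ΣM about P: Q_y·10.1 − (½·19.83·6)·4.7 − 40·2.5 − 35·1.7 − 30·6.9 = 0 → Q_y = 646.103/10.1 = 63.9706 ≈ 63.97 kN.
ΣF_y = 0: P_y + 63.9706 − ½·19.83·6 − 40 − 35 − 30 = 0 → P_y = 100.5 kN.
ΣF_x = 0: P_x + 15 = 0 → P_x = -15.00 kN.

P_x = -15.00 kN, P_y = 100.5 kN, Q_y = 63.97 kN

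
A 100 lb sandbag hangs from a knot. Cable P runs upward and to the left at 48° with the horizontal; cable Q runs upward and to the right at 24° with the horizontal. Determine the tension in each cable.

ΣF_x = 0: −T_P·cos48° + T_Q·cos24° = 0 → T_Q = 0.732455·T_P.
ΣF_y = 0: T_P·sin48° + T_Q·sin24° = 100.
Substitute: T_P·(0.743145 + 0.732455·0.406737) = 100 → T_P = 96.0558 ≈ 96.06 lb.
Then T_Q = 0.732455 × 96.0558 = 70.36 lb.

T_P = 96.06 lb, T_Q = 70.36 lb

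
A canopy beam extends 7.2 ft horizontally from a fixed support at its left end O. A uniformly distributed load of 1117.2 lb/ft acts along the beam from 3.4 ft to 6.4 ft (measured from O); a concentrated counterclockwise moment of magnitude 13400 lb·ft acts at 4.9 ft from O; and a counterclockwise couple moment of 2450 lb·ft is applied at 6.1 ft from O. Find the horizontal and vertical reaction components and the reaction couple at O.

Resultant of the distributed load: 1117.2 × 3 = 3351.6 lb at 4.9 ft from O.
ΣF_x = 0: O_x = 0.
ΣF_y = 0: O_y − 1117.2·3 = 0 → O_y = 3352 lb.
ΣM about O: M_O − (1117.2·3)·4.9 + 13400 + 2450 = 0 → M_O = 572.8 lb·ft.

O_x = 0, O_y = 3352 lb, M_O = 572.8 lb·ft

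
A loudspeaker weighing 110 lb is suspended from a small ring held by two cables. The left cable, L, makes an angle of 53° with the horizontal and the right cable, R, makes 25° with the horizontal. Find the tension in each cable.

T_L = 101.9 lb, T_R = 67.68 lb

ΣF_x = 0: −T_L·cos53° + T_R·cos25° = 0 → T_R = 0.664029·T_L.
ΣF_y = 0: T_L·sin53° + T_R·sin25° = 110.
Substitute: T_L·(0.798636 + 0.664029·0.422618) = 110 → T_L = 101.921 ≈ 101.9 lb.
Then T_R = 0.664029 × 101.921 = 67.68 lb.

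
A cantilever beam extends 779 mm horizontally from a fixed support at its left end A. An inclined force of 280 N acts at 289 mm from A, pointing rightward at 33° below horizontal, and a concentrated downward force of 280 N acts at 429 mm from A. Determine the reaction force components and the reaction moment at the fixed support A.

ΣF_x = 0: A_x + 280·cos33° = 0 → A_x = -234.8 N.
ΣF_y = 0: A_y − 280·sin33° − 280 = 0 → A_y = 432.5 N.
ΣM about A: M_A − 280·sin33°·289 − 280·429 = 0 → M_A = 164200 N·mm.

A_x = -234.8 N, A_y = 432.5 N, M_A = 164200 N·mm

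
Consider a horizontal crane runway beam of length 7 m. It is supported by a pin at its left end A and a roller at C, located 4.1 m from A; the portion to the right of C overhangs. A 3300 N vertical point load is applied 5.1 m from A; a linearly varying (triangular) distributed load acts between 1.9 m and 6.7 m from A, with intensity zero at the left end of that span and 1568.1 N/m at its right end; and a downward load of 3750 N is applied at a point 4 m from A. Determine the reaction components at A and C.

Resultant of the triangular load: ½ × 1568.1 × 4.8 = 3763.44 N, acting at 5.1 m from A (one-third of the span from the peak).
Taking moments about A: C_y·4.1 − 3300·5.1 − (½·1568.1·4.8)·5.1 − 3750·4 = 0 → C_y = 51023.544/4.1 = 12444.8 ≈ 12440 N.
ΣF_y = 0: A_y + 12444.8 − 3300 − ½·1568.1·4.8 − 3750 = 0 → A_y = -1631 N.
ΣF_x = 0: no horizontal applied forces, so A_x = 0.

A_x = 0, A_y = -1631 N, C_y = 12440 N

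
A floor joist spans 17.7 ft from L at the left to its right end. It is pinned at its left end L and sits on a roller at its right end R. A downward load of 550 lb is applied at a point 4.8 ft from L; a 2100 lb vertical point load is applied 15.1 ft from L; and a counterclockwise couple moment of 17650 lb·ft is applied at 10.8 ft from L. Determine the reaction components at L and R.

Taking moments about L: R_y·17.7 − 550·4.8 − 2100·15.1 + 17650 = 0 → R_y = 16700/17.7 = 943.503 ≈ 943.5 lb.
ΣF_y = 0: L_y + 943.503 − 550 − 2100 = 0 → L_y = 1706 lb.
ΣF_x = 0: no horizontal applied forces, so L_x = 0.

L_x = 0, L_y = 1706 lb, R_y = 943.5 lb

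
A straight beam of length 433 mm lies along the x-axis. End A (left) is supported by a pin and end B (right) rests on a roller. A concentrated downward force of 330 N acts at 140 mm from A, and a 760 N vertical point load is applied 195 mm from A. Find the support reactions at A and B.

Moments about A: B_y·433 − 330·140 − 760·195 = 0 → B_y = 194400/433 = 448.961 ≈ 449.0 N.
ΣF_y = 0: A_y + 448.961 − 330 − 760 = 0 → A_y = 641.0 N.
ΣF_x = 0: no horizontal applied forces, so A_x = 0.

A_x = 0, A_y = 641.0 N, B_y = 449.0 N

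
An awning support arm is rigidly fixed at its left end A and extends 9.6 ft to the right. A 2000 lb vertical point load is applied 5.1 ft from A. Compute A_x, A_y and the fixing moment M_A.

A_x = 0, A_y = 2000 lb, M_A = 10200 lb·ft

ΣF_x = 0: A_x = 0.
ΣF_y = 0: A_y − 2000 = 0 → A_y = 2000 lb.
ΣM about A: M_A − 2000·5.1 = 0 → M_A = 10200 lb·ft.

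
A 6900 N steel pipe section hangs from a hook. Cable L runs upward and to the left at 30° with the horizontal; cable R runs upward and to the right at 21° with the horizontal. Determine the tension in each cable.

T_L = 8289 N, T_R = 7689 N

ΣF_x = 0: −T_L·cos30° + T_R·cos21° = 0 → T_R = 0.927639·T_L.
ΣF_y = 0: T_L·sin30° + T_R·sin21° = 6900.
Substitute: T_L·(0.5 + 0.927639·0.358368) = 6900 → T_L = 8288.92 ≈ 8289 N.
Then T_R = 0.927639 × 8288.92 = 7689 N.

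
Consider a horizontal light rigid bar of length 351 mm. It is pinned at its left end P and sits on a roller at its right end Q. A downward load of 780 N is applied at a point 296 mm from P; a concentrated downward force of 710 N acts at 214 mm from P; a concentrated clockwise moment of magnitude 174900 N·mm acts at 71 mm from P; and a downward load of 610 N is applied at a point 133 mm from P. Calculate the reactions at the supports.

P_x = 0, P_y = 279.9 N, Q_y = 1820 N

Taking moments about P: Q_y·351 − 780·296 − 710·214 − 174900 − 610·133 = 0 → Q_y = 638850/351 = 1820.09 ≈ 1820 N.
ΣF_y = 0: P_y + 1820.09 − 780 − 710 − 610 = 0 → P_y = 279.9 N.
ΣF_x = 0: no horizontal applied forces, so P_x = 0.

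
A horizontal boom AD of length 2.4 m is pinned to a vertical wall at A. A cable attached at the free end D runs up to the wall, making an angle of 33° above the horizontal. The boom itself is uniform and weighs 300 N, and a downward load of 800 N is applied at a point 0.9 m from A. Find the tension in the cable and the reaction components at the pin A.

ΣM about A: T·sin33°·2.4 − 300·1.2 − 800·0.9 = 0 → T = 1080/(2.4·0.544639) = 826.235 ≈ 826.2 N.
ΣF_x = 0: A_x − T·cos33° = 0 → A_x = 826.235 × 0.838671 = 692.9 N.
ΣF_y = 0: A_y + T·sin33° − 300 − 800 = 0 → A_y = 1100 − 826.235 × 0.544639 = 650.0 N.

T = 826.2 N, A_x = 692.9 N, A_y = 650.0 N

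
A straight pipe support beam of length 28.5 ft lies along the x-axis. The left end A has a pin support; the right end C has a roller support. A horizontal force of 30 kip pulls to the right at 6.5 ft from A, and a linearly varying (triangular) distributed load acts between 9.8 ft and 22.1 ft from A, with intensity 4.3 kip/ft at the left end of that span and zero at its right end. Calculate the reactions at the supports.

A_x = -30.00 kip, A_y = 13.55 kip, C_y = 12.90 kip

Resultant of the triangular load: ½ × 4.3 × 12.3 = 26.445 kip, acting at 13.9 ft from A (one-third of the span from the peak).
Moments about A: C_y·28.5 − (½·4.3·12.3)·13.9 = 0 → C_y = 367.5855/28.5 = 12.8977 ≈ 12.90 kip.
ΣF_y = 0: A_y + 12.8977 − ½·4.3·12.3 = 0 → A_y = 13.55 kip.
ΣF_x = 0: A_x + 30 = 0 → A_x = -30.00 kip.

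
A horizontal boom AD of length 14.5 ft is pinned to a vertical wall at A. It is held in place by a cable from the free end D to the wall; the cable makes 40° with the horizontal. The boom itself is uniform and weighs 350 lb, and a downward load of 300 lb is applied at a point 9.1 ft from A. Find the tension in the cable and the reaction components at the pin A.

ΣM about A: T·sin40°·14.5 − 350·7.25 − 300·9.1 = 0 → T = 5267.5/(14.5·0.642788) = 565.157 ≈ 565.2 lb.
ΣF_x = 0: A_x − T·cos40° = 0 → A_x = 565.157 × 0.766044 = 432.9 lb.
ΣF_y = 0: A_y + T·sin40° − 350 − 300 = 0 → A_y = 650 − 565.157 × 0.642788 = 286.7 lb.

T = 565.2 lb, A_x = 432.9 lb, A_y = 286.7 lb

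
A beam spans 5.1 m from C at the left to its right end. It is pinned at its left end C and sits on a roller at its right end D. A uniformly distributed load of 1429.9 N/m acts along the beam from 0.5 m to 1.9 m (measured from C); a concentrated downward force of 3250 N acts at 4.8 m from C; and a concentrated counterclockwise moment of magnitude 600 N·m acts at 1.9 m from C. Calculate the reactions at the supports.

C_x = 0, C_y = 1840 N, D_y = 3412 N

Resultant of the distributed load: 1429.9 × 1.4 = 2001.86 N at 1.2 m from C.
ΣM about C: D_y·5.1 − (1429.9·1.4)·1.2 − 3250·4.8 + 600 = 0 → D_y = 17402.232/5.1 = 3412.2 ≈ 3412 N.
ΣF_y = 0: C_y + 3412.2 − 1429.9·1.4 − 3250 = 0 → C_y = 1840 N.
ΣF_x = 0: no horizontal applied forces, so C_x = 0.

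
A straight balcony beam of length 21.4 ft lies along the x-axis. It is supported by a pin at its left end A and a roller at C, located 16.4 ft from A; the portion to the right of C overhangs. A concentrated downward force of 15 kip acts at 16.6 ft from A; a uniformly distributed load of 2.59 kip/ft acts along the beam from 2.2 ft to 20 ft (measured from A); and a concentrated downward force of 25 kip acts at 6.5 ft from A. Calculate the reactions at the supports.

Resultant of the distributed load: 2.59 × 17.8 = 46.102 kip at 11.1 ft from A.
ΣM about A: C_y·16.4 − 15·16.6 − (2.59·17.8)·11.1 − 25·6.5 = 0 → C_y = 923.2322/16.4 = 56.2946 ≈ 56.29 kip.
ΣF_y = 0: A_y + 56.2946 − 15 − 2.59·17.8 − 25 = 0 → A_y = 29.81 kip.
ΣF_x = 0: no horizontal applied forces, so A_x = 0.

A_x = 0, A_y = 29.81 kip, C_y = 56.29 kip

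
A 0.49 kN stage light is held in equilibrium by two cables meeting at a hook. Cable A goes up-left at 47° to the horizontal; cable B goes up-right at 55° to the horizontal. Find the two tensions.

ΣF_x = 0: −T_A·cos47° + T_B·cos55° = 0 → T_B = 1.18903·T_A.
ΣF_y = 0: T_A·sin47° + T_B·sin55° = 0.49.
Substitute: T_A·(0.731354 + 1.18903·0.819152) = 0.49 → T_A = 0.287331 ≈ 0.2873 kN.
Then T_B = 1.18903 × 0.287331 = 0.3416 kN.

T_A = 0.2873 kN, T_B = 0.3416 kN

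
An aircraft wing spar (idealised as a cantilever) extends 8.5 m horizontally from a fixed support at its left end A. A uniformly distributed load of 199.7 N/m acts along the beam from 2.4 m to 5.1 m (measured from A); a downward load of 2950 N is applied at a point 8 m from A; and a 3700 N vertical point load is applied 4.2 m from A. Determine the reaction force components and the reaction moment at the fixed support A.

Resultant of the distributed load: 199.7 × 2.7 = 539.19 N at 3.75 m from A.
ΣF_x = 0: A_x = 0.
ΣF_y = 0: A_y − 199.7·2.7 − 2950 − 3700 = 0 → A_y = 7189 N.
ΣM about A: M_A − (199.7·2.7)·3.75 − 2950·8 − 3700·4.2 = 0 → M_A = 41160 N·m.

A_x = 0, A_y = 7189 N, M_A = 41160 N·m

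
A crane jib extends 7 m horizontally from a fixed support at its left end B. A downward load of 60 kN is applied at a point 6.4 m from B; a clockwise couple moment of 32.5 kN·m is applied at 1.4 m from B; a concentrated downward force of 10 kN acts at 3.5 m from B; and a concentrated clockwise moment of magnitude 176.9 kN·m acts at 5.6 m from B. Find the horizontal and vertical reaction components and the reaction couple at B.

B_x = 0, B_y = 70.00 kN, M_B = 628.4 kN·m

ΣF_x = 0: B_x = 0.
ΣF_y = 0: B_y − 60 − 10 = 0 → B_y = 70.00 kN.
ΣM about B: M_B − 60·6.4 − 32.5 − 10·3.5 − 176.9 = 0 → M_B = 628.4 kN·m.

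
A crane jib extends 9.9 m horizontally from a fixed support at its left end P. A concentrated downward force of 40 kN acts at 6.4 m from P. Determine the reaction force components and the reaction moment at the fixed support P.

ΣF_x = 0: P_x = 0.
ΣF_y = 0: P_y − 40 = 0 → P_y = 40.00 kN.
ΣM about P: M_P − 40·6.4 = 0 → M_P = 256.0 kN·m.

P_x = 0, P_y = 40.00 kN, M_P = 256.0 kN·m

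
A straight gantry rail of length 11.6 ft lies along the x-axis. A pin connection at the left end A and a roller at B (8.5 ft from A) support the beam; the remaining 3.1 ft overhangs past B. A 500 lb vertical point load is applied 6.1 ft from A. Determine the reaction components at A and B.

ΣM about A: B_y·8.5 − 500·6.1 = 0 → B_y = 3050/8.5 = 358.824 ≈ 358.8 lb.
ΣF_y = 0: A_y + 358.824 − 500 = 0 → A_y = 141.2 lb.
ΣF_x = 0: no horizontal applied forces, so A_x = 0.

A_x = 0, A_y = 141.2 lb, B_y = 358.8 lb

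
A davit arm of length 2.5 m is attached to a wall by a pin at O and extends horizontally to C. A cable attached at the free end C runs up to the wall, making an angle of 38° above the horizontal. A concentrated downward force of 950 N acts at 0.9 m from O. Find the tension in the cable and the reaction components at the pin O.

T = 555.5 N, O_x = 437.7 N, O_y = 608.0 N

ΣM about O: T·sin38°·2.5 − 950·0.9 = 0 → T = 855/(2.5·0.615661) = 555.501 ≈ 555.5 N.
ΣF_x = 0: O_x − T·cos38° = 0 → O_x = 555.501 × 0.788011 = 437.7 N.
ΣF_y = 0: O_y + T·sin38° − 950 = 0 → O_y = 950 − 555.501 × 0.615661 = 608.0 N.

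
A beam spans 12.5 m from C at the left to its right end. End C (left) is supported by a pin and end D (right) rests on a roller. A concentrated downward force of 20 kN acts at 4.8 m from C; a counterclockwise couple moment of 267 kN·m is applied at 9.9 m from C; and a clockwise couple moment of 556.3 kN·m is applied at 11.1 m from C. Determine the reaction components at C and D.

ΣM about C: D_y·12.5 − 20·4.8 + 267 − 556.3 = 0 → D_y = 385.3/12.5 = 30.824 ≈ 30.82 kN.
ΣF_y = 0: C_y + 30.824 − 20 = 0 → C_y = -10.82 kN.
ΣF_x = 0: no horizontal applied forces, so C_x = 0.

C_x = 0, C_y = -10.82 kN, D_y = 30.82 kN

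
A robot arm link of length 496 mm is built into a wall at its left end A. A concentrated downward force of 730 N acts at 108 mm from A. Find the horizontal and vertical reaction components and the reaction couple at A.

ΣF_x = 0: A_x = 0.
ΣF_y = 0: A_y − 730 = 0 → A_y = 730.0 N.
ΣM about A: M_A − 730·108 = 0 → M_A = 78840 N·mm.

A_x = 0, A_y = 730.0 N, M_A = 78840 N·mm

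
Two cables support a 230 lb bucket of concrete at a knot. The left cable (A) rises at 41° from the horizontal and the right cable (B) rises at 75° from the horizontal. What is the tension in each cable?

ΣF_x = 0: −T_A·cos41° + T_B·cos75° = 0 → T_B = 2.91597·T_A.
ΣF_y = 0: T_A·sin41° + T_B·sin75° = 230.
Substitute: T_A·(0.656059 + 2.91597·0.965926) = 230 → T_A = 66.2315 ≈ 66.23 lb.
Then T_B = 2.91597 × 66.2315 = 193.1 lb.

T_A = 66.23 lb, T_B = 193.1 lb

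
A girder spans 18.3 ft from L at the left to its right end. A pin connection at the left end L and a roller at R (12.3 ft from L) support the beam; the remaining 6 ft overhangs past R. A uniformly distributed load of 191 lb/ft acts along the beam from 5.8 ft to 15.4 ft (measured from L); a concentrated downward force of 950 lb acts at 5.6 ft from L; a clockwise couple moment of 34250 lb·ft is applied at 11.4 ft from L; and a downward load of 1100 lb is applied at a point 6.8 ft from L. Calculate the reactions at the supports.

L_x = 0, L_y = -1522 lb, R_y = 5405 lb

Resultant of the distributed load: 191 × 9.6 = 1833.6 lb at 10.6 ft from L.
ΣM about L: R_y·12.3 − (191·9.6)·10.6 − 950·5.6 − 34250 − 1100·6.8 = 0 → R_y = 66486.16/12.3 = 5405.38 ≈ 5405 lb.
ΣF_y = 0: L_y + 5405.38 − 191·9.6 − 950 − 1100 = 0 → L_y = -1522 lb.
ΣF_x = 0: no horizontal applied forces, so L_x = 0.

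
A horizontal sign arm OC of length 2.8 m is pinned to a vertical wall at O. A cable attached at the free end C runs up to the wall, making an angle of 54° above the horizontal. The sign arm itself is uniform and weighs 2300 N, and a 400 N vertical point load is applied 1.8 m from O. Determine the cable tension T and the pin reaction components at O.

T = 1739 N, O_x = 1022 N, O_y = 1293 N

ΣM about O: T·sin54°·2.8 − 2300·1.4 − 400·1.8 = 0 → T = 3940/(2.8·0.809017) = 1739.32 ≈ 1739 N.
ΣF_x = 0: O_x − T·cos54° = 0 → O_x = 1739.32 × 0.587785 = 1022 N.
ΣF_y = 0: O_y + T·sin54° − 2300 − 400 = 0 → O_y = 2700 − 1739.32 × 0.809017 = 1293 N.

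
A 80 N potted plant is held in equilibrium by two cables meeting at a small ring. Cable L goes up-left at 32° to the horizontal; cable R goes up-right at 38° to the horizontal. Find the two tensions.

ΣF_x = 0: −T_L·cos32° + T_R·cos38° = 0 → T_R = 1.07619·T_L.
ΣF_y = 0: T_L·sin32° + T_R·sin38° = 80.
Substitute: T_L·(0.529919 + 1.07619·0.615661) = 80 → T_L = 67.0867 ≈ 67.09 N.
Then T_R = 1.07619 × 67.0867 = 72.20 N.

T_L = 67.09 N, T_R = 72.20 N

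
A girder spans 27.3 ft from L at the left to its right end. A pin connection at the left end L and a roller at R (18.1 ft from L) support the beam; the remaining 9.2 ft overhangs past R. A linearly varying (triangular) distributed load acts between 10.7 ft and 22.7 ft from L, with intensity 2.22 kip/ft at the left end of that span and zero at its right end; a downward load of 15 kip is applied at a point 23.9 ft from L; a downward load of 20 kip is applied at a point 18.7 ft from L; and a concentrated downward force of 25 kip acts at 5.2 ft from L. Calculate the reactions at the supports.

Resultant of the triangular load: ½ × 2.22 × 12 = 13.32 kip, acting at 14.7 ft from L (one-third of the span from the peak).
ΣM about L: R_y·18.1 − (½·2.22·12)·14.7 − 15·23.9 − 20·18.7 − 25·5.2 = 0 → R_y = 1058.304/18.1 = 58.4698 ≈ 58.47 kip.
ΣF_y = 0: L_y + 58.4698 − ½·2.22·12 − 15 − 20 − 25 = 0 → L_y = 14.85 kip.
ΣF_x = 0: no horizontal applied forces, so L_x = 0.

L_x = 0, L_y = 14.85 kip, R_y = 58.47 kip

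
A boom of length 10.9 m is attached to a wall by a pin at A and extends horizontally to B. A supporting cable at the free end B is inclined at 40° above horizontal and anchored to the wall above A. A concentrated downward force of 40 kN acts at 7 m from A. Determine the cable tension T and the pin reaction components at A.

ΣM about A: T·sin40°·10.9 − 40·7 = 0 → T = 280/(10.9·0.642788) = 39.9635 ≈ 39.96 kN.
ΣF_x = 0: A_x − T·cos40° = 0 → A_x = 39.9635 × 0.766044 = 30.61 kN.
ΣF_y = 0: A_y + T·sin40° − 40 = 0 → A_y = 40 − 39.9635 × 0.642788 = 14.31 kN.

T = 39.96 kN, A_x = 30.61 kN, A_y = 14.31 kN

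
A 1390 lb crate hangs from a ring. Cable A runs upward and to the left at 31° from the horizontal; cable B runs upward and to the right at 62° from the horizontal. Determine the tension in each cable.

ΣF_x = 0: −T_A·cos31° + T_B·cos62° = 0 → T_B = 1.82581·T_A.
ΣF_y = 0: T_A·sin31° + T_B·sin62° = 1390.
Substitute: T_A·(0.515038 + 1.82581·0.882948) = 1390 → T_A = 653.462 ≈ 653.5 lb.
Then T_B = 1.82581 × 653.462 = 1193 lb.

T_A = 653.5 lb, T_B = 1193 lb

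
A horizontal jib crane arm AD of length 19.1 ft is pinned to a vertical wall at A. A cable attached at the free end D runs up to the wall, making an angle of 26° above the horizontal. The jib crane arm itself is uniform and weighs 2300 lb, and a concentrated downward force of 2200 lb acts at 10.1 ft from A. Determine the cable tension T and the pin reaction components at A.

ΣM about A: T·sin26°·19.1 − 2300·9.55 − 2200·10.1 = 0 → T = 44185/(19.1·0.438371) = 5277.15 ≈ 5277 lb.
ΣF_x = 0: A_x − T·cos26° = 0 → A_x = 5277.15 × 0.898794 = 4743 lb.
ΣF_y = 0: A_y + T·sin26° − 2300 − 2200 = 0 → A_y = 4500 − 5277.15 × 0.438371 = 2187 lb.

T = 5277 lb, A_x = 4743 lb, A_y = 2187 lb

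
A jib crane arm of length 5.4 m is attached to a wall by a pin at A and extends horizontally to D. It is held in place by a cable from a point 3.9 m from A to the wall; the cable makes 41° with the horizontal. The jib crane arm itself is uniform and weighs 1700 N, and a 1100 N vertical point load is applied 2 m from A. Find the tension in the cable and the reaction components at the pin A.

ΣM about A: T·sin41°·3.9 − 1700·2.7 − 1100·2 = 0 → T = 6790/(3.9·0.656059) = 2653.76 ≈ 2654 N.
ΣF_x = 0: A_x − T·cos41° = 0 → A_x = 2653.76 × 0.75471 = 2003 N.
ΣF_y = 0: A_y + T·sin41° − 1700 − 1100 = 0 → A_y = 2800 − 2653.76 × 0.656059 = 1059 N.

T = 2654 N, A_x = 2003 N, A_y = 1059 N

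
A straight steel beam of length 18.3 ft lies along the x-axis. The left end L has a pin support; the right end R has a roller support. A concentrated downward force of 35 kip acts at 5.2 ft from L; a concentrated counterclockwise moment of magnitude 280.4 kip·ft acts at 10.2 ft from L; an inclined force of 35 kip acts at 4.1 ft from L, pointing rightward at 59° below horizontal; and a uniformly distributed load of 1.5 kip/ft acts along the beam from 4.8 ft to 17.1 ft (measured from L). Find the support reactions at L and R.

L_x = -18.03 kip, L_y = 71.07 kip, R_y = 12.38 kip

Resultant of the distributed load: 1.5 × 12.3 = 18.45 kip at 10.95 ft from L.
Moments about L: R_y·18.3 − 35·5.2 + 280.4 − 35·sin59°·4.1 − (1.5·12.3)·10.95 = 0 → R_y = 226.631/18.3 = 12.3842 ≈ 12.38 kip.
ΣF_y = 0: L_y + 12.3842 − 35 − 35·sin59° − 1.5·12.3 = 0 → L_y = 71.07 kip.
ΣF_x = 0: L_x + 35·cos59° = 0 → L_x = -18.03 kip.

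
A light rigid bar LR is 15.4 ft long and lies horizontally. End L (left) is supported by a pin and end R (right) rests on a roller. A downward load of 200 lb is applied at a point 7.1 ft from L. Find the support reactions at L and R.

ΣM about L: R_y·15.4 − 200·7.1 = 0 → R_y = 1420/15.4 = 92.2078 ≈ 92.21 lb.
ΣF_y = 0: L_y + 92.2078 − 200 = 0 → L_y = 107.8 lb.
ΣF_x = 0: no horizontal applied forces, so L_x = 0.

L_x = 0, L_y = 107.8 lb, R_y = 92.21 lb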